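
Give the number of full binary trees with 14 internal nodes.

2674440

Full binary trees with n internal nodes are counted by C_n; here n = 14.
C_14 = C_13 · 2(2·13+1)/(13+2) = 742900 · 54/15 = 2674440.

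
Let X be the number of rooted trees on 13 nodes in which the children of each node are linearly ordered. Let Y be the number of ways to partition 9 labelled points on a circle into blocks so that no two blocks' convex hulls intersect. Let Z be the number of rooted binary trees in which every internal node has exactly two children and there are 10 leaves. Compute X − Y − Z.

198288

A rooted plane tree on 13 nodes has 12 edges, and such trees are counted by C_12. So X = C_12 = 208012.
Non-crossing partitions of an n-element set are counted by C_n; here n = 9. So Y = C_9 = 4862.
Full binary trees with 10 leaves have 10−1 = 9 internal nodes, so there are C_9 of them. So Z = C_9 = 4862.
X − Y − Z = 208012 − 4862 − 4862 = 198288.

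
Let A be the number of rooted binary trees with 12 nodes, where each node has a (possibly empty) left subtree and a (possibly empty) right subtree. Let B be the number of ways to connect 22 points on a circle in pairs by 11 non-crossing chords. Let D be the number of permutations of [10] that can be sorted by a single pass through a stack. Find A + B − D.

250002

Rooted binary trees with 12 nodes (each child slot possibly empty) number C_12. So A = C_12 = 208012.
Pairing 22 circle points by 11 non-crossing chords gives C_11 matchings. So B = C_11 = 58786.
By Knuth's characterisation, the stack-sortable permutations of length 10 are the 231-avoiders, numbering C_10. So D = C_10 = 16796.
A + B − D = 208012 + 58786 − 16796 = 250002.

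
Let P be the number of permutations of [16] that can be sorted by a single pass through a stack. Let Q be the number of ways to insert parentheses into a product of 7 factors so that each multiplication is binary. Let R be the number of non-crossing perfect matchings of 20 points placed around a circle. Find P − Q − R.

35340742

Stack-sortable permutations are exactly the 231-avoiding ones, counted by C_n; here n = 16. So P = C_16 = 35357670.
Bracketing 7 factors into binary products is counted by C_{7−1} = C_6. So Q = C_6 = 132.
Pairing 20 circle points by 10 non-crossing chords gives C_10 matchings. So R = C_10 = 16796.
P − Q − R = 35357670 − 132 − 16796 = 35340742.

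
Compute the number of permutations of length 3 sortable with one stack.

By Knuth's characterisation, the stack-sortable permutations of length 3 are the 231-avoiders, numbering C_3.
C_3 = 5.

5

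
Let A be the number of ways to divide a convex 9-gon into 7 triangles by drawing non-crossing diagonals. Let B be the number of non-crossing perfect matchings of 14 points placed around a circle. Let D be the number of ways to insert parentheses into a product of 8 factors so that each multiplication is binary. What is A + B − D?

429

A convex 9-gon is triangulated into 7 triangles, and the number of such triangulations is the Catalan number C_{9−2} = C_7. So A = C_7 = 429.
Non-crossing perfect matchings of 2n points on a circle are counted by C_n; with 14 points, n = 7. So B = C_7 = 429.
Ways to associate a product of 8 factors correspond to binary trees on 8 leaves, so the count is C_7. So D = C_7 = 429.
A + B − D = 429 + 429 − 429 = 429.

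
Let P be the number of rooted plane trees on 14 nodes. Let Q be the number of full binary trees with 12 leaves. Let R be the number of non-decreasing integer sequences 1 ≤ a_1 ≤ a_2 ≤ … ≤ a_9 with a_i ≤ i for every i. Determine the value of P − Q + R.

688976

A rooted plane tree on 14 nodes has 13 edges, and such trees are counted by C_13. So P = C_13 = 742900.
Full binary trees with 12 leaves have 12−1 = 11 internal nodes, so there are C_11 of them. So Q = C_11 = 58786.
Such sub-staircase sequences of length n are counted by C_n; here n = 9. So R = C_9 = 4862.
P − Q + R = 742900 − 58786 + 4862 = 688976.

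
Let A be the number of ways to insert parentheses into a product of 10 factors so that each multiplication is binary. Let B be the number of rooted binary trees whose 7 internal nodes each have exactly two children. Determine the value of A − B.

4433

Bracketing 10 factors into binary products is counted by C_{10−1} = C_9. So A = C_9 = 4862.
Full binary trees with n internal nodes are counted by C_n; here n = 7. So B = C_7 = 429.
A − B = 4862 − 429 = 4433.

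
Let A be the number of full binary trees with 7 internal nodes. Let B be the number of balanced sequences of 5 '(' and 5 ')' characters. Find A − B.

Full binary trees with n internal nodes are counted by C_n; here n = 7. So A = C_7 = 429.
With 5 pairs the number of balanced bracket strings is the Catalan number C_5. So B = C_5 = 42.
A − B = 429 − 42 = 387.

387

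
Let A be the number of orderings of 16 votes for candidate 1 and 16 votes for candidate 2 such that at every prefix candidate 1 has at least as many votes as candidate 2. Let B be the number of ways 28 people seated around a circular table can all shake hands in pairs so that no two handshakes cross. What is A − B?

32683230

Ballot sequences with n votes each where one side never trails are Dyck words, counted by C_n; here n = 16. So A = C_16 = 35357670.
With 28 = 2·14 people, non-crossing handshake pairings are non-crossing perfect matchings on a circle, counted by C_14. So B = C_14 = 2674440.
A − B = 35357670 − 2674440 = 32683230.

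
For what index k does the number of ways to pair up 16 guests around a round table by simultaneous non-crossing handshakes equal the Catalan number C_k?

8

Non-crossing handshake pairings of 2n people are counted by C_n; 16 people gives n = 8.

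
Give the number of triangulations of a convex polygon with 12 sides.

A convex 12-gon is triangulated into 10 triangles, and the number of such triangulations is the Catalan number C_{12−2} = C_10.
C_10 = C_9 · 2(2·9+1)/(9+2) = 4862 · 38/11 = 16796.

16796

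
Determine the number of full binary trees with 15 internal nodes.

Full binary trees with n internal nodes are counted by C_n; here n = 15.
C_15 = C_14 · 2(2·14+1)/(14+2) = 2674440 · 58/16 = 9694845.

9694845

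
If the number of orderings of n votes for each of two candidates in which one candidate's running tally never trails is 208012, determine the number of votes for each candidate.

12

Such ballot sequences with n votes each are counted by C_n; 208012 = C_12.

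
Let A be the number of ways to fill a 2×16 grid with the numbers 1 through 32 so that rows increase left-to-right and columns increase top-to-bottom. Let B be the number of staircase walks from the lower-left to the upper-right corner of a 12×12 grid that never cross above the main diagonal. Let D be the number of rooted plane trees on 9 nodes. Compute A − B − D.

By the hook-length formula (or a Dyck-path bijection), SYT of shape 2×16 number C_16. So A = C_16 = 35357670.
Monotone paths in an n×n grid that stay weakly below the diagonal are counted by C_n; here n = 12. So B = C_12 = 208012.
A rooted plane tree on 9 nodes has 8 edges, and such trees are counted by C_8. So D = C_8 = 1430.
A − B − D = 35357670 − 208012 − 1430 = 35148228.

35148228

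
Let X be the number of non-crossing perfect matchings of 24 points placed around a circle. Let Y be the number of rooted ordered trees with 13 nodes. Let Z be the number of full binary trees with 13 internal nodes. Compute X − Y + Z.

Non-crossing perfect matchings of 2n points on a circle are counted by C_n; with 24 points, n = 12. So X = C_12 = 208012.
Rooted ordered (plane) trees on m nodes have m−1 edges and are counted by C_{m−1}; m = 13 gives C_12. So Y = C_12 = 208012.
Full binary trees with n internal nodes are counted by C_n; here n = 13. So Z = C_13 = 742900.
X − Y + Z = 208012 − 208012 + 742900 = 742900.

742900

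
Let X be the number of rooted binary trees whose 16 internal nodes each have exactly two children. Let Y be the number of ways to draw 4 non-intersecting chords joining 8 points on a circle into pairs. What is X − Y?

The number of full binary trees on 16 internal nodes is the Catalan number C_16. So X = C_16 = 35357670.
Pairing 8 circle points by 4 non-crossing chords gives C_4 matchings. So Y = C_4 = 14.
X − Y = 35357670 − 14 = 35357656.

35357656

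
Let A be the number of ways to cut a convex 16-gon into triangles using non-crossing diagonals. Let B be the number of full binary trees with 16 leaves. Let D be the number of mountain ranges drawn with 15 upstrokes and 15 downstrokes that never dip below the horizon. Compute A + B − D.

2674440

The number of triangulations of a 16-gon is the Catalan number C_14 (index = sides − 2). So A = C_14 = 2674440.
Full binary trees with 16 leaves have 16−1 = 15 internal nodes, so there are C_15 of them. So B = C_15 = 9694845.
Dyck paths of semilength n (length 2n) are counted by C_n; here n = 15. So D = C_15 = 9694845.
A + B − D = 2674440 + 9694845 − 9694845 = 2674440.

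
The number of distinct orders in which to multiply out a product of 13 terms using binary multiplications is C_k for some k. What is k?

12

Ways to associate a product of 13 factors correspond to binary trees on 13 leaves, so the count is C_12.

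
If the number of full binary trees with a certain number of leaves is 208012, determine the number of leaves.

13

Full binary trees with L leaves are counted by C_{L−1}. The Catalan number equal to 208012 is C_12.
So the index is 12, and the number of leaves is 12 + 1 = 13.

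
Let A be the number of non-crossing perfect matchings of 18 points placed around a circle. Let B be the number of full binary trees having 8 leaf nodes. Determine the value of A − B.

4433

Non-crossing perfect matchings of 2n points on a circle are counted by C_n; with 18 points, n = 9. So A = C_9 = 4862.
Full binary trees with 8 leaves have 8−1 = 7 internal nodes, so there are C_7 of them. So B = C_7 = 429.
A − B = 4862 − 429 = 4433.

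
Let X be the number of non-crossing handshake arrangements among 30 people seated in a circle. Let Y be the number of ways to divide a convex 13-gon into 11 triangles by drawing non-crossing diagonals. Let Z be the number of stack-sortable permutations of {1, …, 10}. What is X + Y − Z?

Non-crossing handshake pairings of 2n people are counted by C_n; 30 people gives n = 15. So X = C_15 = 9694845.
The number of triangulations of a 13-gon is the Catalan number C_11 (index = sides − 2). So Y = C_11 = 58786.
By Knuth's characterisation, the stack-sortable permutations of length 10 are the 231-avoiders, numbering C_10. So Z = C_10 = 16796.
X + Y − Z = 9694845 + 58786 − 16796 = 9736835.

9736835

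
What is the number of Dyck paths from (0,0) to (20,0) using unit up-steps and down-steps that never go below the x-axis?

16796

Paths of 10 up- and 10 down-steps that never dip below the axis are Dyck paths; their count is C_10.
C_10 = C(20,10)/11 = 184756/11 = 16796.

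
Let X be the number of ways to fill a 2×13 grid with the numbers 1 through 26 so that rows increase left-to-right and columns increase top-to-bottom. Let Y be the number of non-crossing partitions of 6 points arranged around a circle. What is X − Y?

742768

By the hook-length formula (or a Dyck-path bijection), SYT of shape 2×13 number C_13. So X = C_13 = 742900.
Non-crossing partitions of an n-element set are counted by C_n; here n = 6. So Y = C_6 = 132.
X − Y = 742900 − 132 = 742768.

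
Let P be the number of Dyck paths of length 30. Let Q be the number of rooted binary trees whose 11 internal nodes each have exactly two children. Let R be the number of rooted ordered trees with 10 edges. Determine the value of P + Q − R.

9736835

Dyck paths of semilength n (length 2n) are counted by C_n; here n = 15. So P = C_15 = 9694845.
The number of full binary trees on 11 internal nodes is the Catalan number C_11. So Q = C_11 = 58786.
Rooted ordered trees with n edges are counted by C_n; here n = 10. So R = C_10 = 16796.
P + Q − R = 9694845 + 58786 − 16796 = 9736835.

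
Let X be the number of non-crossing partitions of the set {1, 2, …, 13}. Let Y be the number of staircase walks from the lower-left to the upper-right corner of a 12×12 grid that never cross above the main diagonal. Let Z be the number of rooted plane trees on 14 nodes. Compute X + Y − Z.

208012

Non-crossing partitions of an n-element set are counted by C_n; here n = 13. So X = C_13 = 742900.
Monotone paths in an n×n grid that stay weakly below the diagonal are counted by C_n; here n = 12. So Y = C_12 = 208012.
A rooted plane tree on 14 nodes has 13 edges, and such trees are counted by C_13. So Z = C_13 = 742900.
X + Y − Z = 742900 + 208012 − 742900 = 208012.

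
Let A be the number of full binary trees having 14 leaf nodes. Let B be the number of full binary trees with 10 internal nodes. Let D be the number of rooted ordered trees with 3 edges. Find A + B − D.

Full binary trees with 14 leaves have 14−1 = 13 internal nodes, so there are C_13 of them. So A = C_13 = 742900.
The number of full binary trees on 10 internal nodes is the Catalan number C_10. So B = C_10 = 16796.
A rooted plane tree with 3 edges has 4 nodes, and the count is C_3. So D = C_3 = 5.
A + B − D = 742900 + 16796 − 5 = 759691.

759691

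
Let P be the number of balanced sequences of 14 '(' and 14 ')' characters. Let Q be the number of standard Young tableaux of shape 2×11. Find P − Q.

2615654

Balanced strings of n pairs of brackets are counted by C_n; here n = 14. So P = C_14 = 2674440.
Standard Young tableaux of shape 2×n are counted by C_n; here n = 11. So Q = C_11 = 58786.
P − Q = 2674440 − 58786 = 2615654.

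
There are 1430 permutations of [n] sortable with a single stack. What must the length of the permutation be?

Stack-sortable permutations of [n] are counted by C_n. Since C_8 = 1430, the index is 8.

8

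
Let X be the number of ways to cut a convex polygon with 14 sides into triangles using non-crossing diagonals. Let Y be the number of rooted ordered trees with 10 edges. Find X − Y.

191216

Triangulations of a convex m-gon are counted by C_{m−2}; with m = 14 this is C_12. So X = C_12 = 208012.
A rooted plane tree with 10 edges has 11 nodes, and the count is C_10. So Y = C_10 = 16796.
X − Y = 208012 − 16796 = 191216.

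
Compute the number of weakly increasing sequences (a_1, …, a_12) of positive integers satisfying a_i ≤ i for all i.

208012

Such sub-staircase sequences of length n are counted by C_n; here n = 12.
C_12 = C(24,12)/13 = 2704156/13 = 208012.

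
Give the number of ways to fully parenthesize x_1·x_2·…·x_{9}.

Ways to associate a product of 9 factors correspond to binary trees on 9 leaves, so the count is C_8.
C_8 = C(16,8)/9 = 12870/9 = 1430.

1430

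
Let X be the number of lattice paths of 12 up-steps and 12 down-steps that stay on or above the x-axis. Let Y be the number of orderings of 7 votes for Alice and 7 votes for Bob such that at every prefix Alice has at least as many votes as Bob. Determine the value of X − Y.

207583

A Dyck path with 12 up-steps and 12 down-steps has semilength 12, so there are C_12 of them. So X = C_12 = 208012.
Ballot sequences with n votes each where one side never trails are Dyck words, counted by C_n; here n = 7. So Y = C_7 = 429.
X − Y = 208012 − 429 = 207583.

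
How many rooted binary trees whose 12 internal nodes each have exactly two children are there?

208012

Full binary trees with n internal nodes are counted by C_n; here n = 12.
C_12 = C_11 · 2(2·11+1)/(11+2) = 58786 · 46/13 = 208012.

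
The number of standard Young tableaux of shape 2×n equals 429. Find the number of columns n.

Standard Young tableaux of shape 2×n are counted by C_n. The Catalan number equal to 429 is C_7.

7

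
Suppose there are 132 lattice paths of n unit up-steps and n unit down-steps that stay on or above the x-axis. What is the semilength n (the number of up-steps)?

6

Dyck paths of semilength n are counted by C_n. Since C_6 = 132, the index is 6.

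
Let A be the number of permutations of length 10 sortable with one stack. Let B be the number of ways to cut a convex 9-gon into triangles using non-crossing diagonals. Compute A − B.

By Knuth's characterisation, the stack-sortable permutations of length 10 are the 231-avoiders, numbering C_10. So A = C_10 = 16796.
The number of triangulations of a 9-gon is the Catalan number C_7 (index = sides − 2). So B = C_7 = 429.
A − B = 16796 − 429 = 16367.

16367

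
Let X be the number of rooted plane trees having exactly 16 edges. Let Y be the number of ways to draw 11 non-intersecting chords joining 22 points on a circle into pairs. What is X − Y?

Rooted ordered trees with n edges are counted by C_n; here n = 16. So X = C_16 = 35357670.
Pairing 22 circle points by 11 non-crossing chords gives C_11 matchings. So Y = C_11 = 58786.
X − Y = 35357670 − 58786 = 35298884.

35298884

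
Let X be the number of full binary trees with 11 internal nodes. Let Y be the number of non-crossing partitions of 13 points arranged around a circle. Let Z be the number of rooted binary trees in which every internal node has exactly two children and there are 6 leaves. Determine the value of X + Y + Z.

The number of full binary trees on 11 internal nodes is the Catalan number C_11. So X = C_11 = 58786.
The non-crossing partitions of [13] form a lattice of size C_13. So Y = C_13 = 742900.
A full binary tree with L leaves has L−1 internal nodes and is counted by C_{L−1}; L = 6 gives C_5. So Z = C_5 = 42.
X + Y + Z = 58786 + 742900 + 42 = 801728.

801728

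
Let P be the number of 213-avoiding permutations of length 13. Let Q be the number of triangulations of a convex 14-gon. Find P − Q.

Permutations of [n] avoiding any single length-3 pattern are counted by C_n; here n = 13. So P = C_13 = 742900.
The number of triangulations of a 14-gon is the Catalan number C_12 (index = sides − 2). So Q = C_12 = 208012.
P − Q = 742900 − 208012 = 534888.

534888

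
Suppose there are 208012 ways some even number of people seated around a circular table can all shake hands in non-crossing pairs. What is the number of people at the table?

24

Non-crossing handshake pairings of 2n people are counted by C_n. Since C_12 = 208012, the index is 12.
So n = 12, and there are 2n = 24 people.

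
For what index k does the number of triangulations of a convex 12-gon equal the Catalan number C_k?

10

Triangulations of a convex m-gon are counted by C_{m−2}; with m = 12 this is C_10.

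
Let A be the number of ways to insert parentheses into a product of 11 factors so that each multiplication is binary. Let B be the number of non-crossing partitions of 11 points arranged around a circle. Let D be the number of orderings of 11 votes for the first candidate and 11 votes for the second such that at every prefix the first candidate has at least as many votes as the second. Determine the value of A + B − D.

Ways to associate a product of 11 factors correspond to binary trees on 11 leaves, so the count is C_10. So A = C_10 = 16796.
The non-crossing partitions of [11] form a lattice of size C_11. So B = C_11 = 58786.
Reading a vote for the leader as '(' and for the other as ')' turns such a sequence into a balanced string of 11 pairs, so the count is C_11. So D = C_11 = 58786.
A + B − D = 16796 + 58786 − 58786 = 16796.

16796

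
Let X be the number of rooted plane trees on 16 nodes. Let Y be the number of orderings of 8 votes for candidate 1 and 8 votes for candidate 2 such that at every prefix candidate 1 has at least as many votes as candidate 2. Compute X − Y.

A rooted plane tree on 16 nodes has 15 edges, and such trees are counted by C_15. So X = C_15 = 9694845.
Reading a vote for the leader as '(' and for the other as ')' turns such a sequence into a balanced string of 8 pairs, so the count is C_8. So Y = C_8 = 1430.
X − Y = 9694845 − 1430 = 9693415.

9693415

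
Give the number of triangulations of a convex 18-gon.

35357670

Triangulations of a convex m-gon are counted by C_{m−2}; with m = 18 this is C_16.
C_16 = C_15 · 2(2·15+1)/(15+2) = 9694845 · 62/17 = 35357670.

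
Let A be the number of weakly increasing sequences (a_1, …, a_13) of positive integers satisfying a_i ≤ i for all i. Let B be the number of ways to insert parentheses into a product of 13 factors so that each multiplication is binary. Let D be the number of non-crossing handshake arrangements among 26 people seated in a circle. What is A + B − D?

Weakly increasing sequences with a_i ≤ i biject with Dyck paths of semilength 13, so there are C_13. So A = C_13 = 742900.
Bracketing 13 factors into binary products is counted by C_{13−1} = C_12. So B = C_12 = 208012.
With 26 = 2·13 people, non-crossing handshake pairings are non-crossing perfect matchings on a circle, counted by C_13. So D = C_13 = 742900.
A + B − D = 742900 + 208012 − 742900 = 208012.

208012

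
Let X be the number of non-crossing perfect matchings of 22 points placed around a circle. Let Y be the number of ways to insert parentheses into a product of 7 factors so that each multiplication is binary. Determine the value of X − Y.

Pairing 22 circle points by 11 non-crossing chords gives C_11 matchings. So X = C_11 = 58786.
Parenthesizations of m factors correspond to full binary trees with m leaves, counted by C_{m−1}; m = 7 gives C_6. So Y = C_6 = 132.
X − Y = 58786 − 132 = 58654.

58654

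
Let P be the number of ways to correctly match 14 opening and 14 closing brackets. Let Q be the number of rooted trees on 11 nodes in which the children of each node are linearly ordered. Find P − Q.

2657644

A balanced arrangement of 14 bracket pairs is a Dyck word of semilength 14, so the count is C_14. So P = C_14 = 2674440.
A rooted plane tree on 11 nodes has 10 edges, and such trees are counted by C_10. So Q = C_10 = 16796.
P − Q = 2674440 − 16796 = 2657644.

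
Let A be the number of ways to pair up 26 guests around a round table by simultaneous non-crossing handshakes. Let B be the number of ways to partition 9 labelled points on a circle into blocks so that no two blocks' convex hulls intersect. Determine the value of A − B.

Non-crossing handshake pairings of 2n people are counted by C_n; 26 people gives n = 13. So A = C_13 = 742900.
The non-crossing partitions of [9] form a lattice of size C_9. So B = C_9 = 4862.
A − B = 742900 − 4862 = 738038.

738038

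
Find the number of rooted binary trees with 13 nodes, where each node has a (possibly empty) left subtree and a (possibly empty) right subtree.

Binary trees (left/right distinguished) on n nodes are counted by C_n; here n = 13.
C_13 = 742900.

742900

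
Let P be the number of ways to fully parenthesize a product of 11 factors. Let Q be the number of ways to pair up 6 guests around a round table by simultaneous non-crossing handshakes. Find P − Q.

16791

Bracketing 11 factors into binary products is counted by C_{11−1} = C_10. So P = C_10 = 16796.
Non-crossing handshake pairings of 2n people are counted by C_n; 6 people gives n = 3. So Q = C_3 = 5.
P − Q = 16796 − 5 = 16791.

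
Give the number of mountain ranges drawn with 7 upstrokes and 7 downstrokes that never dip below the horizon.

Paths of 7 up- and 7 down-steps that never dip below the axis are Dyck paths; their count is C_7.
C_7 = C(14,7)/8 = 3432/8 = 429.

429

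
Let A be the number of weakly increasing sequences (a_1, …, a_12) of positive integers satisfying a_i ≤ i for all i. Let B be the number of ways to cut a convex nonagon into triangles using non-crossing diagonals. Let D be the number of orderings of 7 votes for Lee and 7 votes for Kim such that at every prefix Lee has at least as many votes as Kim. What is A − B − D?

Weakly increasing sequences with a_i ≤ i biject with Dyck paths of semilength 12, so there are C_12. So A = C_12 = 208012.
Triangulations of a convex m-gon are counted by C_{m−2}; with m = 9 this is C_7. So B = C_7 = 429.
Reading a vote for the leader as '(' and for the other as ')' turns such a sequence into a balanced string of 7 pairs, so the count is C_7. So D = C_7 = 429.
A − B − D = 208012 − 429 − 429 = 207154.

207154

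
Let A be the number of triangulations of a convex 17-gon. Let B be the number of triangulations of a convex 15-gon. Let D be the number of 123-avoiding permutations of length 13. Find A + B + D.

A convex 17-gon is triangulated into 15 triangles, and the number of such triangulations is the Catalan number C_{17−2} = C_15. So A = C_15 = 9694845.
A convex 15-gon is triangulated into 13 triangles, and the number of such triangulations is the Catalan number C_{15−2} = C_13. So B = C_13 = 742900.
Permutations of [n] avoiding any single length-3 pattern are counted by C_n; here n = 13. So D = C_13 = 742900.
A + B + D = 9694845 + 742900 + 742900 = 11180645.

11180645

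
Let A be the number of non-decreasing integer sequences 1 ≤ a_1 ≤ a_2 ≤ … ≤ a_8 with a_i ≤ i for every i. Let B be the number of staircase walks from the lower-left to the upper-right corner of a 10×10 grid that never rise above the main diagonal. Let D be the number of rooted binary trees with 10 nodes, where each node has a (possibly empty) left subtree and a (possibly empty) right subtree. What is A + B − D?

Weakly increasing sequences with a_i ≤ i biject with Dyck paths of semilength 8, so there are C_8. So A = C_8 = 1430.
Sub-diagonal monotone paths from (0,0) to (10,10) biject with Dyck paths of semilength 10, giving C_10. So B = C_10 = 16796.
Rooted binary trees with 10 nodes (each child slot possibly empty) number C_10. So D = C_10 = 16796.
A + B − D = 1430 + 16796 − 16796 = 1430.

1430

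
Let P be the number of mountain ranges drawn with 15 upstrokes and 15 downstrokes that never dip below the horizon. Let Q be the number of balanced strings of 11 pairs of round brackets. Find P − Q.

9636059

Paths of 15 up- and 15 down-steps that never dip below the axis are Dyck paths; their count is C_15. So P = C_15 = 9694845.
A balanced arrangement of 11 bracket pairs is a Dyck word of semilength 11, so the count is C_11. So Q = C_11 = 58786.
P − Q = 9694845 − 58786 = 9636059.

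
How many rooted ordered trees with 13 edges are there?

Rooted ordered trees with n edges are counted by C_n; here n = 13.
C_13 = C_12 · 2(2·12+1)/(12+2) = 208012 · 50/14 = 742900.

742900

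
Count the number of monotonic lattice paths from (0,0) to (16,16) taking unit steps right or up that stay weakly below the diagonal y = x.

Monotone paths in an n×n grid that stay weakly below the diagonal are counted by C_n; here n = 16.
C_16 = 35357670.

35357670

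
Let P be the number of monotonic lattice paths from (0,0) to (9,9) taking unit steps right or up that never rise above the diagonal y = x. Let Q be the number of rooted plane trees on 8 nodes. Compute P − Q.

Sub-diagonal monotone paths from (0,0) to (9,9) biject with Dyck paths of semilength 9, giving C_9. So P = C_9 = 4862.
A rooted plane tree on 8 nodes has 7 edges, and such trees are counted by C_7. So Q = C_7 = 429.
P − Q = 4862 − 429 = 4433.

4433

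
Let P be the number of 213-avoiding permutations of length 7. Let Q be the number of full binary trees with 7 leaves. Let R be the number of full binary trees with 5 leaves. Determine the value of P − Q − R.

283

Permutations of [n] avoiding any single length-3 pattern are counted by C_n; here n = 7. So P = C_7 = 429.
Full binary trees with 7 leaves have 7−1 = 6 internal nodes, so there are C_6 of them. So Q = C_6 = 132.
Full binary trees with 5 leaves have 5−1 = 4 internal nodes, so there are C_4 of them. So R = C_4 = 14.
P − Q − R = 429 − 132 − 14 = 283.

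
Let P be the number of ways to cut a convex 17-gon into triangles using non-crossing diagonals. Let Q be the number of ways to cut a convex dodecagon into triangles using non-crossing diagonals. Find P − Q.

9678049

Triangulations of a convex m-gon are counted by C_{m−2}; with m = 17 this is C_15. So P = C_15 = 9694845.
The number of triangulations of a 12-gon is the Catalan number C_10 (index = sides − 2). So Q = C_10 = 16796.
P − Q = 9694845 − 16796 = 9678049.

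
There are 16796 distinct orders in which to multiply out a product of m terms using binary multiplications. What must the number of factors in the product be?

Parenthesizations of m factors are counted by C_{m−1}. The Catalan number equal to 16796 is C_10.
So the index is 10, and the number of factors is 10 + 1 = 11.

11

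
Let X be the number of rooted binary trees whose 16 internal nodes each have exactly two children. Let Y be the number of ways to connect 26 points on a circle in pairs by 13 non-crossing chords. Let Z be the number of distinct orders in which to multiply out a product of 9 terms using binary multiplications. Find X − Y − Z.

34613340

Full binary trees with n internal nodes are counted by C_n; here n = 16. So X = C_16 = 35357670.
Pairing 26 circle points by 13 non-crossing chords gives C_13 matchings. So Y = C_13 = 742900.
Parenthesizations of m factors correspond to full binary trees with m leaves, counted by C_{m−1}; m = 9 gives C_8. So Z = C_8 = 1430.
X − Y − Z = 35357670 − 742900 − 1430 = 34613340.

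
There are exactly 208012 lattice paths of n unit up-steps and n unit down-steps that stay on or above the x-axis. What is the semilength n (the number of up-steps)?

12

Dyck paths of semilength n are counted by C_n, and C_12 = 208012.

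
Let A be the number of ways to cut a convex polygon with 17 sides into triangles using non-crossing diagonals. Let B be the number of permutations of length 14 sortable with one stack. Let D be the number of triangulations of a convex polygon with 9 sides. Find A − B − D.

7019976

Triangulations of a convex m-gon are counted by C_{m−2}; with m = 17 this is C_15. So A = C_15 = 9694845.
Stack-sortable permutations are exactly the 231-avoiding ones, counted by C_n; here n = 14. So B = C_14 = 2674440.
The number of triangulations of a 9-gon is the Catalan number C_7 (index = sides − 2). So D = C_7 = 429.
A − B − D = 9694845 − 2674440 − 429 = 7019976.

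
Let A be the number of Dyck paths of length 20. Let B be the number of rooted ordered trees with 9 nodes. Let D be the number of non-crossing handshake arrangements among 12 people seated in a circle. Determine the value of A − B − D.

15234

A Dyck path with 10 up-steps and 10 down-steps has semilength 10, so there are C_10 of them. So A = C_10 = 16796.
A rooted plane tree on 9 nodes has 8 edges, and such trees are counted by C_8. So B = C_8 = 1430.
Non-crossing handshake pairings of 2n people are counted by C_n; 12 people gives n = 6. So D = C_6 = 132.
A − B − D = 16796 − 1430 − 132 = 15234.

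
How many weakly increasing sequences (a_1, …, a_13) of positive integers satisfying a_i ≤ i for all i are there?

742900

Such sub-staircase sequences of length n are counted by C_n; here n = 13.
C_13 = 742900.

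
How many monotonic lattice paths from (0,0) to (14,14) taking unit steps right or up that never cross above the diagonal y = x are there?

Monotone paths in an n×n grid that stay weakly below the diagonal are counted by C_n; here n = 14.
C_14 = C(28,14)/15 = 40116600/15 = 2674440.

2674440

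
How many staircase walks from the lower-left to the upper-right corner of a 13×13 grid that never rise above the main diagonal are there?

742900

Monotone paths in an n×n grid that stay weakly below the diagonal are counted by C_n; here n = 13.
C_13 = 742900.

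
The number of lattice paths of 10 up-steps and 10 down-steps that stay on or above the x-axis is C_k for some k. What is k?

10

Dyck paths of semilength n (length 2n) are counted by C_n; here n = 10.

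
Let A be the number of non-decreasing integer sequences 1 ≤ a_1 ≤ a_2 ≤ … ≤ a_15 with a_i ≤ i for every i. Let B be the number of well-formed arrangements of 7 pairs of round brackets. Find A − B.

9694416

Such sub-staircase sequences of length n are counted by C_n; here n = 15. So A = C_15 = 9694845.
A balanced arrangement of 7 bracket pairs is a Dyck word of semilength 7, so the count is C_7. So B = C_7 = 429.
A − B = 9694845 − 429 = 9694416.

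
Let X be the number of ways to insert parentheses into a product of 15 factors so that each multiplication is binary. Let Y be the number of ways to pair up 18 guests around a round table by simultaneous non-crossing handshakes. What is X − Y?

2669578

Bracketing 15 factors into binary products is counted by C_{15−1} = C_14. So X = C_14 = 2674440.
With 18 = 2·9 people, non-crossing handshake pairings are non-crossing perfect matchings on a circle, counted by C_9. So Y = C_9 = 4862.
X − Y = 2674440 − 4862 = 2669578.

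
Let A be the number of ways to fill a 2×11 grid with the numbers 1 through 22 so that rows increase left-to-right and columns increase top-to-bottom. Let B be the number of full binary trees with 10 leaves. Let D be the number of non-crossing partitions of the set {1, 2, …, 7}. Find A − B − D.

By the hook-length formula (or a Dyck-path bijection), SYT of shape 2×11 number C_11. So A = C_11 = 58786.
Full binary trees with 10 leaves have 10−1 = 9 internal nodes, so there are C_9 of them. So B = C_9 = 4862.
Non-crossing partitions of an n-element set are counted by C_n; here n = 7. So D = C_7 = 429.
A − B − D = 58786 − 4862 − 429 = 53495.

53495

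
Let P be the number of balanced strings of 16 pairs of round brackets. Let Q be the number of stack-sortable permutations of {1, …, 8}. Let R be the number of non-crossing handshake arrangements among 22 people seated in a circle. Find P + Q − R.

Balanced strings of n pairs of brackets are counted by C_n; here n = 16. So P = C_16 = 35357670.
Stack-sortable permutations are exactly the 231-avoiding ones, counted by C_n; here n = 8. So Q = C_8 = 1430.
With 22 = 2·11 people, non-crossing handshake pairings are non-crossing perfect matchings on a circle, counted by C_11. So R = C_11 = 58786.
P + Q − R = 35357670 + 1430 − 58786 = 35300314.

35300314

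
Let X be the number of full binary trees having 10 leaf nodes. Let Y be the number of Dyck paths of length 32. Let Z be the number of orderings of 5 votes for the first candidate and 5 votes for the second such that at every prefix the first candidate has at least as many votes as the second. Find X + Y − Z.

35362490

Full binary trees with 10 leaves have 10−1 = 9 internal nodes, so there are C_9 of them. So X = C_9 = 4862.
A Dyck path with 16 up-steps and 16 down-steps has semilength 16, so there are C_16 of them. So Y = C_16 = 35357670.
Reading a vote for the leader as '(' and for the other as ')' turns such a sequence into a balanced string of 5 pairs, so the count is C_5. So Z = C_5 = 42.
X + Y − Z = 4862 + 35357670 − 42 = 35362490.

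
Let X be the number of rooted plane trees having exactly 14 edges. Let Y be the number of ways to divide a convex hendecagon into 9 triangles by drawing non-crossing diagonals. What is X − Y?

2669578

A rooted plane tree with 14 edges has 15 nodes, and the count is C_14. So X = C_14 = 2674440.
The number of triangulations of an 11-gon is the Catalan number C_9 (index = sides − 2). So Y = C_9 = 4862.
X − Y = 2674440 − 4862 = 2669578.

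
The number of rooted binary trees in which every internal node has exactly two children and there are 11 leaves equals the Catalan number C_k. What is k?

Full binary trees with 11 leaves have 11−1 = 10 internal nodes, so there are C_10 of them.

10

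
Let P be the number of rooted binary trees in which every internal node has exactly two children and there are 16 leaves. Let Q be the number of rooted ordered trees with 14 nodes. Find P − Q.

Full binary trees with 16 leaves have 16−1 = 15 internal nodes, so there are C_15 of them. So P = C_15 = 9694845.
A rooted plane tree on 14 nodes has 13 edges, and such trees are counted by C_13. So Q = C_13 = 742900.
P − Q = 9694845 − 742900 = 8951945.

8951945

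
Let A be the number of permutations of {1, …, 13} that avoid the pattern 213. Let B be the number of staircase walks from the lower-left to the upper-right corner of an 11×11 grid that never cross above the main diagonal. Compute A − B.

Permutations of [n] avoiding any single length-3 pattern are counted by C_n; here n = 13. So A = C_13 = 742900.
Sub-diagonal monotone paths from (0,0) to (11,11) biject with Dyck paths of semilength 11, giving C_11. So B = C_11 = 58786.
A − B = 742900 − 58786 = 684114.

684114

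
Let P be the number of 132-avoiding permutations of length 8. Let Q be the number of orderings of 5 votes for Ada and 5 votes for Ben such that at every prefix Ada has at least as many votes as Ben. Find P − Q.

1388

Permutations of [n] avoiding any single length-3 pattern are counted by C_n; here n = 8. So P = C_8 = 1430.
Ballot sequences with n votes each where one side never trails are Dyck words, counted by C_n; here n = 5. So Q = C_5 = 42.
P − Q = 1430 − 42 = 1388.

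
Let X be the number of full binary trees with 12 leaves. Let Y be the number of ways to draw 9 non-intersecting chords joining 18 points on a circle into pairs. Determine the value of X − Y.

Full binary trees with 12 leaves have 12−1 = 11 internal nodes, so there are C_11 of them. So X = C_11 = 58786.
Pairing 18 circle points by 9 non-crossing chords gives C_9 matchings. So Y = C_9 = 4862.
X − Y = 58786 − 4862 = 53924.

53924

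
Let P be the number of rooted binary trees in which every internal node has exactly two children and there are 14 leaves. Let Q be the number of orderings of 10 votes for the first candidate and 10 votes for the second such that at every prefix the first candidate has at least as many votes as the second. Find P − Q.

726104

A full binary tree with L leaves has L−1 internal nodes and is counted by C_{L−1}; L = 14 gives C_13. So P = C_13 = 742900.
Reading a vote for the leader as '(' and for the other as ')' turns such a sequence into a balanced string of 10 pairs, so the count is C_10. So Q = C_10 = 16796.
P − Q = 742900 − 16796 = 726104.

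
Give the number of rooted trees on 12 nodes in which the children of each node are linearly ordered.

Rooted ordered (plane) trees on m nodes have m−1 edges and are counted by C_{m−1}; m = 12 gives C_11.
C_11 = 58786.

58786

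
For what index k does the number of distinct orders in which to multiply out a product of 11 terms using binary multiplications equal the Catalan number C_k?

Bracketing 11 factors into binary products is counted by C_{11−1} = C_10.

10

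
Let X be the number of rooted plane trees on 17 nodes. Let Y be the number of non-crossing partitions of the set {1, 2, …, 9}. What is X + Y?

35362532

Rooted ordered (plane) trees on m nodes have m−1 edges and are counted by C_{m−1}; m = 17 gives C_16. So X = C_16 = 35357670.
Non-crossing partitions of an n-element set are counted by C_n; here n = 9. So Y = C_9 = 4862.
X + Y = 35357670 + 4862 = 35362532.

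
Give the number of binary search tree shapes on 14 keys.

There are C_n binary search tree shapes on n keys; with n = 14 that is C_14.
C_14 = C(28,14)/15 = 40116600/15 = 2674440.

2674440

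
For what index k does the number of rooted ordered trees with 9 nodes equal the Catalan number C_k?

A rooted plane tree on 9 nodes has 8 edges, and such trees are counted by C_8.

8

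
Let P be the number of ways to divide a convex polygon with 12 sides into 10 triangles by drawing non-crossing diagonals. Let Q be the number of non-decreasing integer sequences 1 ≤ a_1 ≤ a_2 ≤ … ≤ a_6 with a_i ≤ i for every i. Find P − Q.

16664

A convex 12-gon is triangulated into 10 triangles, and the number of such triangulations is the Catalan number C_{12−2} = C_10. So P = C_10 = 16796.
Such sub-staircase sequences of length n are counted by C_n; here n = 6. So Q = C_6 = 132.
P − Q = 16796 − 132 = 16664.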